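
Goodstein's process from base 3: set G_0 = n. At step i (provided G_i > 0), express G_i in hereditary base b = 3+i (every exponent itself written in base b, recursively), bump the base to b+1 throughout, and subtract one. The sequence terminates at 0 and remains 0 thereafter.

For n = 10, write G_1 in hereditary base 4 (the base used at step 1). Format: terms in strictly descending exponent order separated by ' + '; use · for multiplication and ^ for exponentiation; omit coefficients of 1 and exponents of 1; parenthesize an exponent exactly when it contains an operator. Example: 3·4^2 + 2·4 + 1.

4^2

G_0=10  [base 3] 3^2 + 1  →[3↦4]→  4^2 + 1 = 17  −1 ⇒ G_1=16
G_1=16  [base 4] 4^2  →[4↦5]→  5^2 = 25  −1 ⇒ G_2=24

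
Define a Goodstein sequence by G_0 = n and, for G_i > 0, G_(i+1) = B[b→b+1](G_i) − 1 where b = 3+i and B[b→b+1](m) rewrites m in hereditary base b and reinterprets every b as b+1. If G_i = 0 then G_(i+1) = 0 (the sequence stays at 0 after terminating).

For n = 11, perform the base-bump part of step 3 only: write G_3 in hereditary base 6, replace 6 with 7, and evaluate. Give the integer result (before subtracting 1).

11 —HB3→ 3^2 + 2 —bump→ 4^2 + 2 = 18 —(−1)→ 17
17 —HB4→ 4^2 + 1 —bump→ 5^2 + 1 = 26 —(−1)→ 25
25 —HB5→ 5^2 —bump→ 6^2 = 36 —(−1)→ 35
35 —HB6→ 5·6 + 5 —bump→ 5·7 + 5 = 40 —(−1)→ 39

40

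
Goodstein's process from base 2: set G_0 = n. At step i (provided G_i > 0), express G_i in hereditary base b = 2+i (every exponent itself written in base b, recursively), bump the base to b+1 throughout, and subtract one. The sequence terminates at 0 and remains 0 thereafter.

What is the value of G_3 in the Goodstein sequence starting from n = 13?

[0] 13 ≡ 2^(2 + 1) + 2^2 + 1 (base 2). Lift 3: 109. −1: 108.
[1] 108 ≡ 3^(3 + 1) + 3^3 (base 3). Lift 4: 1280. −1: 1279.
[2] 1279 ≡ 4^(4 + 1) + 3·4^3 + 3·4^2 + 3·4 + 3 (base 4). Lift 5: 16093. −1: 16092.
[3] 16092 ≡ 5^(5 + 1) + 3·5^3 + 3·5^2 + 3·5 + 2 (base 5). Lift 6: 280712. −1: 280711.

16092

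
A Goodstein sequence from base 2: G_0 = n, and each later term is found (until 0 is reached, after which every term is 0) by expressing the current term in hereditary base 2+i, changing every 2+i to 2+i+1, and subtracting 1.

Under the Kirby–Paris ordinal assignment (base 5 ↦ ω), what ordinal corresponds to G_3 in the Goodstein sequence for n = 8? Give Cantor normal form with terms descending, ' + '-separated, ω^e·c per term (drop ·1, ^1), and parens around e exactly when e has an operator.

step 0: 8 = 2^(2 + 1); sub 3 for 2: 3^(3 + 1); = 81; G_1 = 81−1 = 80
step 1: 80 = 2·3^3 + 2·3^2 + 2·3 + 2; sub 4 for 3: 2·4^4 + 2·4^2 + 2·4 + 2; = 554; G_2 = 554−1 = 553
step 2: 553 = 2·4^4 + 2·4^2 + 2·4 + 1; sub 5 for 4: 2·5^5 + 2·5^2 + 2·5 + 1; = 6311; G_3 = 6311−1 = 6310
step 3: 6310 = 2·5^5 + 2·5^2 + 2·5; sub 6 for 5: 2·6^6 + 2·6^2 + 2·6; = 93396; G_4 = 93396−1 = 93395

ω^ω·2 + ω^2·2 + ω·2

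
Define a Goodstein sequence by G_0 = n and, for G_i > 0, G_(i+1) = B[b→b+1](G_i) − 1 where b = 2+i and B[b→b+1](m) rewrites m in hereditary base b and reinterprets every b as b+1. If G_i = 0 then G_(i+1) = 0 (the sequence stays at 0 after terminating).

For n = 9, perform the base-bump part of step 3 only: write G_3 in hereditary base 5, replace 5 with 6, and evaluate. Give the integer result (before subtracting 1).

G_0 = 9. HB_2(9) = 2^(2 + 1) + 1. Bump = 82. G_1 = 81.
G_1 = 81. HB_3(81) = 3^(3 + 1). Bump = 1024. G_2 = 1023.
G_2 = 1023. HB_4(1023) = 3·4^4 + 3·4^3 + 3·4^2 + 3·4 + 3. Bump = 9843. G_3 = 9842.
G_3 = 9842. HB_5(9842) = 3·5^5 + 3·5^3 + 3·5^2 + 3·5 + 2. Bump = 140744. G_4 = 140743.

140744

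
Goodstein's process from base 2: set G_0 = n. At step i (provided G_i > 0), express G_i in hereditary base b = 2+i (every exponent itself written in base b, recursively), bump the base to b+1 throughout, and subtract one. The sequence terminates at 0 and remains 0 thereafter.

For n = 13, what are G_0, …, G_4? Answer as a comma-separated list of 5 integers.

13, 108, 1279, 16092, 280711

G_0=13  [base 2] 2^(2 + 1) + 2^2 + 1  →[2↦3]→  3^(3 + 1) + 3^3 + 1 = 109  −1 ⇒ G_1=108
G_1=108  [base 3] 3^(3 + 1) + 3^3  →[3↦4]→  4^(4 + 1) + 4^4 = 1280  −1 ⇒ G_2=1279
G_2=1279  [base 4] 4^(4 + 1) + 3·4^3 + 3·4^2 + 3·4 + 3  →[4↦5]→  5^(5 + 1) + 3·5^3 + 3·5^2 + 3·5 + 3 = 16093  −1 ⇒ G_3=16092
G_3=16092  [base 5] 5^(5 + 1) + 3·5^3 + 3·5^2 + 3·5 + 2  →[5↦6]→  6^(6 + 1) + 3·6^3 + 3·6^2 + 3·6 + 2 = 280712  −1 ⇒ G_4=280711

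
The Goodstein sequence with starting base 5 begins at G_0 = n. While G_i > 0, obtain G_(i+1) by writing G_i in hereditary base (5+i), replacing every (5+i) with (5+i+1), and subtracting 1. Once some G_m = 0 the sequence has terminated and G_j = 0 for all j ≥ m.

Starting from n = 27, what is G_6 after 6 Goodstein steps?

81

[0] 27 ≡ 5^2 + 2 (base 5). Lift 6: 38. −1: 37.
[1] 37 ≡ 6^2 + 1 (base 6). Lift 7: 50. −1: 49.
[2] 49 ≡ 7^2 (base 7). Lift 8: 64. −1: 63.
[3] 63 ≡ 7·8 + 7 (base 8). Lift 9: 70. −1: 69.
[4] 69 ≡ 7·9 + 6 (base 9). Lift 10: 76. −1: 75.
[5] 75 ≡ 7·10 + 5 (base 10). Lift 11: 82. −1: 81.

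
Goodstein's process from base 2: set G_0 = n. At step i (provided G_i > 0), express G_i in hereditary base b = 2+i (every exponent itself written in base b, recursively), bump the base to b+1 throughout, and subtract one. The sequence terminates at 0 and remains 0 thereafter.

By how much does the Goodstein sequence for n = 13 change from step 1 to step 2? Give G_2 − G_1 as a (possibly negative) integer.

1171

(0) 13|_2 = 2^(2 + 1) + 2^2 + 1 ↦ 3^(3 + 1) + 3^3 + 1|_3 = 109 ⇒ 108
(1) 108|_3 = 3^(3 + 1) + 3^3 ↦ 4^(4 + 1) + 4^4|_4 = 1280 ⇒ 1279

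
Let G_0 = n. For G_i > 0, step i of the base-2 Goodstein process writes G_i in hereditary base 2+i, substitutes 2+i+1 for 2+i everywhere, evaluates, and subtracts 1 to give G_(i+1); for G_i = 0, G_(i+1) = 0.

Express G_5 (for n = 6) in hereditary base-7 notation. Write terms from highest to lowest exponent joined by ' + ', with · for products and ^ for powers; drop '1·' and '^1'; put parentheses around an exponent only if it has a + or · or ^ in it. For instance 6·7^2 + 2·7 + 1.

5·7^5 + 5·7^4 + 5·7^3 + 5·7^2 + 5·7 + 4

[0] 6 ≡ 2^2 + 2 (base 2). Lift 3: 30. −1: 29.
[1] 29 ≡ 3^3 + 2 (base 3). Lift 4: 258. −1: 257.
[2] 257 ≡ 4^4 + 1 (base 4). Lift 5: 3126. −1: 3125.
[3] 3125 ≡ 5^5 (base 5). Lift 6: 46656. −1: 46655.
[4] 46655 ≡ 5·6^5 + 5·6^4 + 5·6^3 + 5·6^2 + 5·6 + 5 (base 6). Lift 7: 98040. −1: 98039.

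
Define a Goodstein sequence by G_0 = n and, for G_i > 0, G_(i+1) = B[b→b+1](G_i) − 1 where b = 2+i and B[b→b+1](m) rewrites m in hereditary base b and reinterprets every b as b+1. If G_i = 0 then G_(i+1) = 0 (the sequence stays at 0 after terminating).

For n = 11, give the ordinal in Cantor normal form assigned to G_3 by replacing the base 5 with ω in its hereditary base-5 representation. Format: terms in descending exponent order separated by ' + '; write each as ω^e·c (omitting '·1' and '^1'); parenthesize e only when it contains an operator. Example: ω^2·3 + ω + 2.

ω^(ω + 1) + 2

base 2: 11 = 2^(2 + 1) + 2 + 1; at 3: 3^(3 + 1) + 3 + 1 = 85; next = 84
base 3: 84 = 3^(3 + 1) + 3; at 4: 4^(4 + 1) + 4 = 1028; next = 1027
base 4: 1027 = 4^(4 + 1) + 3; at 5: 5^(5 + 1) + 3 = 15628; next = 15627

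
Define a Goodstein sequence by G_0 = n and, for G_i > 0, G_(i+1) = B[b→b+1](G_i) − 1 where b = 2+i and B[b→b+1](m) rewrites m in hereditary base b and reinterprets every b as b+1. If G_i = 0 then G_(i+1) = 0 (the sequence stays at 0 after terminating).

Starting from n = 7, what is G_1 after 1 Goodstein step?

30

G_0=7  [base 2] 2^2 + 2 + 1  →[2↦3]→  3^3 + 3 + 1 = 31  −1 ⇒ G_1=30
G_1=30  [base 3] 3^3 + 3  →[3↦4]→  4^4 + 4 = 260  −1 ⇒ G_2=259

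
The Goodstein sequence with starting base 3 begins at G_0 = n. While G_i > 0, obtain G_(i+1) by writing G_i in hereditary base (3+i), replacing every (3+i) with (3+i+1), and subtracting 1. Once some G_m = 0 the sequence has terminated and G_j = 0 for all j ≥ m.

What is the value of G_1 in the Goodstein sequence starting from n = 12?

19

i=0: 12 = 3^2 + 3 (b=3); 3→4: 4^2 + 4 = 20; 20−1 = 19
i=1: 19 = 4^2 + 3 (b=4); 4→5: 5^2 + 3 = 28; 28−1 = 27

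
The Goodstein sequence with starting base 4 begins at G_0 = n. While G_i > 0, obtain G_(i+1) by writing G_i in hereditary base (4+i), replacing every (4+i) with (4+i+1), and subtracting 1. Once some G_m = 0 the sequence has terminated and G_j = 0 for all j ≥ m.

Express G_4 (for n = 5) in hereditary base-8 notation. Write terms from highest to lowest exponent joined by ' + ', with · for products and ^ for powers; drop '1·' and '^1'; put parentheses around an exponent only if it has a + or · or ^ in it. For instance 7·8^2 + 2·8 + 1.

3

(0) 5|_4 = 4 + 1 ↦ 5 + 1|_5 = 6 ⇒ 5
(1) 5|_5 = 5 ↦ 6|_6 = 6 ⇒ 5
(2) 5|_6 = 5 ↦ 5|_7 = 5 ⇒ 4
(3) 4|_7 = 4 ↦ 4|_8 = 4 ⇒ 3
(4) 3|_8 = 3 ↦ 3|_9 = 3 ⇒ 2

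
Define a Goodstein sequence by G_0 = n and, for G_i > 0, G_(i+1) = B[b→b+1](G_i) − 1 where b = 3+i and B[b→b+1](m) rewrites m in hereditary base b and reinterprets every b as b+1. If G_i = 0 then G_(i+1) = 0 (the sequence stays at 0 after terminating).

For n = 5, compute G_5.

step 0: 5 = 3 + 2; sub 4 for 3: 4 + 2; = 6; G_1 = 6−1 = 5
step 1: 5 = 4 + 1; sub 5 for 4: 5 + 1; = 6; G_2 = 6−1 = 5
step 2: 5 = 5; sub 6 for 5: 6; = 6; G_3 = 6−1 = 5
step 3: 5 = 5; sub 7 for 6: 5; = 5; G_4 = 5−1 = 4
step 4: 4 = 4; sub 8 for 7: 4; = 4; G_5 = 4−1 = 3
step 5: 3 = 3; sub 9 for 8: 3; = 3; G_6 = 3−1 = 2

3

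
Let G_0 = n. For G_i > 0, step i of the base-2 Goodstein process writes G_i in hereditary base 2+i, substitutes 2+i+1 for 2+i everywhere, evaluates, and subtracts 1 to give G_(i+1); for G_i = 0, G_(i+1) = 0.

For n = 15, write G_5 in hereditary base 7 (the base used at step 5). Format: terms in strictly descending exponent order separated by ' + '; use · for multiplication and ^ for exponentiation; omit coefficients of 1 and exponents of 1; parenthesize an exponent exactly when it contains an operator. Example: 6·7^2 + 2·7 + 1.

G_0=15  [base 2] 2^(2 + 1) + 2^2 + 2 + 1  →[2↦3]→  3^(3 + 1) + 3^3 + 3 + 1 = 112  −1 ⇒ G_1=111
G_1=111  [base 3] 3^(3 + 1) + 3^3 + 3  →[3↦4]→  4^(4 + 1) + 4^4 + 4 = 1284  −1 ⇒ G_2=1283
G_2=1283  [base 4] 4^(4 + 1) + 4^4 + 3  →[4↦5]→  5^(5 + 1) + 5^5 + 3 = 18753  −1 ⇒ G_3=18752
G_3=18752  [base 5] 5^(5 + 1) + 5^5 + 2  →[5↦6]→  6^(6 + 1) + 6^6 + 2 = 326594  −1 ⇒ G_4=326593
G_4=326593  [base 6] 6^(6 + 1) + 6^6 + 1  →[6↦7]→  7^(7 + 1) + 7^7 + 1 = 6588345  −1 ⇒ G_5=6588344
G_5=6588344  [base 7] 7^(7 + 1) + 7^7  →[7↦8]→  8^(8 + 1) + 8^8 = 150994944  −1 ⇒ G_6=150994943

7^(7 + 1) + 7^7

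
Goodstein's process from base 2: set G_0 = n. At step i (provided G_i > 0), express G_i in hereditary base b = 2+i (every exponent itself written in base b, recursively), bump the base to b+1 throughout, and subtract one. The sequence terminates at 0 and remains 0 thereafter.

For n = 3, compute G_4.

step 0: 3 = 2 + 1; sub 3 for 2: 3 + 1; = 4; G_1 = 4−1 = 3
step 1: 3 = 3; sub 4 for 3: 4; = 4; G_2 = 4−1 = 3
step 2: 3 = 3; sub 5 for 4: 3; = 3; G_3 = 3−1 = 2
step 3: 2 = 2; sub 6 for 5: 2; = 2; G_4 = 2−1 = 1
step 4: 1 = 1; sub 7 for 6: 1; = 1; G_5 = 1−1 = 0

1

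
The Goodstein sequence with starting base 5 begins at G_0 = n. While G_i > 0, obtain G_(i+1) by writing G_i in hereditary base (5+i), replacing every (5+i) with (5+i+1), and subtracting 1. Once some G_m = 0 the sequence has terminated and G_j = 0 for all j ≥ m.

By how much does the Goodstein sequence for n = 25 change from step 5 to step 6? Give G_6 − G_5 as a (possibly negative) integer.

4

(0) 25|_5 = 5^2 ↦ 6^2|_6 = 36 ⇒ 35
(1) 35|_6 = 5·6 + 5 ↦ 5·7 + 5|_7 = 40 ⇒ 39
(2) 39|_7 = 5·7 + 4 ↦ 5·8 + 4|_8 = 44 ⇒ 43
(3) 43|_8 = 5·8 + 3 ↦ 5·9 + 3|_9 = 48 ⇒ 47
(4) 47|_9 = 5·9 + 2 ↦ 5·10 + 2|_10 = 52 ⇒ 51
(5) 51|_10 = 5·10 + 1 ↦ 5·11 + 1|_11 = 56 ⇒ 55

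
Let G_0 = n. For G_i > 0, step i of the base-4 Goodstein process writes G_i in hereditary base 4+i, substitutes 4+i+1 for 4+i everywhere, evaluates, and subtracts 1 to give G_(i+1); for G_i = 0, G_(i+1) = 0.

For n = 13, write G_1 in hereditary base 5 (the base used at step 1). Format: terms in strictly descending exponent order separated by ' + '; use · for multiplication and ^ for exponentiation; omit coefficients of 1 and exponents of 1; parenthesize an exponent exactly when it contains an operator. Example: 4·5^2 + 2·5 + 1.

3·5

G_0=13  [base 4] 3·4 + 1  →[4↦5]→  3·5 + 1 = 16  −1 ⇒ G_1=15
G_1=15  [base 5] 3·5  →[5↦6]→  3·6 = 18  −1 ⇒ G_2=17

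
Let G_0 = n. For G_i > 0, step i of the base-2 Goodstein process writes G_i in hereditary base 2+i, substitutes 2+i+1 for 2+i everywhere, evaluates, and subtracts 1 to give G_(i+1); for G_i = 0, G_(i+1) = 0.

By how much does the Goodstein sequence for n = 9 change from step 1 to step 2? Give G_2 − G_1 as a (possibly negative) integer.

i=0: 9 = 2^(2 + 1) + 1 (b=2); 2→3: 3^(3 + 1) + 1 = 82; 82−1 = 81
i=1: 81 = 3^(3 + 1) (b=3); 3→4: 4^(4 + 1) = 1024; 1024−1 = 1023

942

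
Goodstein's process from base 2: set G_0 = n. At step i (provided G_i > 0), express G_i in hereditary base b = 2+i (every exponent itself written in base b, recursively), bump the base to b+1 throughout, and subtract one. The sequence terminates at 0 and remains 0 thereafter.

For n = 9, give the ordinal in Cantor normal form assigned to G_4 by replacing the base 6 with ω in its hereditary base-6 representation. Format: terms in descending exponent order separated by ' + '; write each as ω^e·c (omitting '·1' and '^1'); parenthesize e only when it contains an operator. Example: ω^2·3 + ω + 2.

base 2: 9 = 2^(2 + 1) + 1; at 3: 3^(3 + 1) + 1 = 82; next = 81
base 3: 81 = 3^(3 + 1); at 4: 4^(4 + 1) = 1024; next = 1023
base 4: 1023 = 3·4^4 + 3·4^3 + 3·4^2 + 3·4 + 3; at 5: 3·5^5 + 3·5^3 + 3·5^2 + 3·5 + 3 = 9843; next = 9842
base 5: 9842 = 3·5^5 + 3·5^3 + 3·5^2 + 3·5 + 2; at 6: 3·6^6 + 3·6^3 + 3·6^2 + 3·6 + 2 = 140744; next = 140743
base 6: 140743 = 3·6^6 + 3·6^3 + 3·6^2 + 3·6 + 1; at 7: 3·7^7 + 3·7^3 + 3·7^2 + 3·7 + 1 = 2471827; next = 2471826

ω^ω·3 + ω^3·3 + ω^2·3 + ω·3 + 1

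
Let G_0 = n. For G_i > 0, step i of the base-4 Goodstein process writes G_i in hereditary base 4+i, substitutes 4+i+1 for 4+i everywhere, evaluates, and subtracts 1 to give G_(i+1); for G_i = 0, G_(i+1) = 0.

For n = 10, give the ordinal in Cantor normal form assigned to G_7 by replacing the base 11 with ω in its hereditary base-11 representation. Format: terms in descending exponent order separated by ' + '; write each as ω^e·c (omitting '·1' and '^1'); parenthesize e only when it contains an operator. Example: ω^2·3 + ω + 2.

ω + 2

G_0 = 10. HB_4(10) = 2·4 + 2. Bump = 12. G_1 = 11.
G_1 = 11. HB_5(11) = 2·5 + 1. Bump = 13. G_2 = 12.
G_2 = 12. HB_6(12) = 2·6. Bump = 14. G_3 = 13.
G_3 = 13. HB_7(13) = 7 + 6. Bump = 14. G_4 = 13.
G_4 = 13. HB_8(13) = 8 + 5. Bump = 14. G_5 = 13.
G_5 = 13. HB_9(13) = 9 + 4. Bump = 14. G_6 = 13.
G_6 = 13. HB_10(13) = 10 + 3. Bump = 14. G_7 = 13.
G_7 = 13. HB_11(13) = 11 + 2. Bump = 14. G_8 = 13.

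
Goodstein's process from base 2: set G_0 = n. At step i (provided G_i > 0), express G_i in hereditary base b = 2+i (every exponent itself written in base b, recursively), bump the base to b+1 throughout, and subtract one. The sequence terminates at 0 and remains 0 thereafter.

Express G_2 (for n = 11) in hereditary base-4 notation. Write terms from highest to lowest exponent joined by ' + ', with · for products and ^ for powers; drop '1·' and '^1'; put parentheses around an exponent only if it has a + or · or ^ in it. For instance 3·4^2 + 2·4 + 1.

i=0: 11 = 2^(2 + 1) + 2 + 1 (b=2); 2→3: 3^(3 + 1) + 3 + 1 = 85; 85−1 = 84
i=1: 84 = 3^(3 + 1) + 3 (b=3); 3→4: 4^(4 + 1) + 4 = 1028; 1028−1 = 1027
i=2: 1027 = 4^(4 + 1) + 3 (b=4); 4→5: 5^(5 + 1) + 3 = 15628; 15628−1 = 15627

4^(4 + 1) + 3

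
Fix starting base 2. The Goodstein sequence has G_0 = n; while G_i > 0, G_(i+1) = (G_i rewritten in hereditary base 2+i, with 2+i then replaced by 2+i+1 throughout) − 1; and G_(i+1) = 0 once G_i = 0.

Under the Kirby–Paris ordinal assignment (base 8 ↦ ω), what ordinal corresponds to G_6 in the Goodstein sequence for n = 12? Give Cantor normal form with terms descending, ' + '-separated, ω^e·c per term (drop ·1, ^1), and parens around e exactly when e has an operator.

step 0: 12 = 2^(2 + 1) + 2^2; sub 3 for 2: 3^(3 + 1) + 3^3; = 108; G_1 = 108−1 = 107
step 1: 107 = 3^(3 + 1) + 2·3^2 + 2·3 + 2; sub 4 for 3: 4^(4 + 1) + 2·4^2 + 2·4 + 2; = 1066; G_2 = 1066−1 = 1065
step 2: 1065 = 4^(4 + 1) + 2·4^2 + 2·4 + 1; sub 5 for 4: 5^(5 + 1) + 2·5^2 + 2·5 + 1; = 15686; G_3 = 15686−1 = 15685
step 3: 15685 = 5^(5 + 1) + 2·5^2 + 2·5; sub 6 for 5: 6^(6 + 1) + 2·6^2 + 2·6; = 280020; G_4 = 280020−1 = 280019
step 4: 280019 = 6^(6 + 1) + 2·6^2 + 6 + 5; sub 7 for 6: 7^(7 + 1) + 2·7^2 + 7 + 5; = 5764911; G_5 = 5764911−1 = 5764910
step 5: 5764910 = 7^(7 + 1) + 2·7^2 + 7 + 4; sub 8 for 7: 8^(8 + 1) + 2·8^2 + 8 + 4; = 134217868; G_6 = 134217868−1 = 134217867
step 6: 134217867 = 8^(8 + 1) + 2·8^2 + 8 + 3; sub 9 for 8: 9^(9 + 1) + 2·9^2 + 9 + 3; = 3486784575; G_7 = 3486784575−1 = 3486784574

ω^(ω + 1) + ω^2·2 + ω + 3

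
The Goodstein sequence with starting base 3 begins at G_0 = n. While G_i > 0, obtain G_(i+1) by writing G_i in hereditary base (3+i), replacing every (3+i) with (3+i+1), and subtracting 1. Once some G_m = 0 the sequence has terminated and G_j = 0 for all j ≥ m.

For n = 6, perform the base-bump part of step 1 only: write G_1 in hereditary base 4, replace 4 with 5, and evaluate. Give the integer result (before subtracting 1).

G_0 = 6. HB_3(6) = 2·3. Bump = 8. G_1 = 7.
G_1 = 7. HB_4(7) = 4 + 3. Bump = 8. G_2 = 7.

8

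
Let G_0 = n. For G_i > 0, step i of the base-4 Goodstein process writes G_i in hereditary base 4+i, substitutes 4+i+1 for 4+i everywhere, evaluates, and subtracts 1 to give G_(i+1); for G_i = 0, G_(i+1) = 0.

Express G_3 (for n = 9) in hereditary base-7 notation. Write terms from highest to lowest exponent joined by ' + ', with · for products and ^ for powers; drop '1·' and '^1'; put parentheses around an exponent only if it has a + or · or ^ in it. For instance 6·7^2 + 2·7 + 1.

7 + 4

step 0: 9 = 2·4 + 1; sub 5 for 4: 2·5 + 1; = 11; G_1 = 11−1 = 10
step 1: 10 = 2·5; sub 6 for 5: 2·6; = 12; G_2 = 12−1 = 11
step 2: 11 = 6 + 5; sub 7 for 6: 7 + 5; = 12; G_3 = 12−1 = 11
step 3: 11 = 7 + 4; sub 8 for 7: 8 + 4; = 12; G_4 = 12−1 = 11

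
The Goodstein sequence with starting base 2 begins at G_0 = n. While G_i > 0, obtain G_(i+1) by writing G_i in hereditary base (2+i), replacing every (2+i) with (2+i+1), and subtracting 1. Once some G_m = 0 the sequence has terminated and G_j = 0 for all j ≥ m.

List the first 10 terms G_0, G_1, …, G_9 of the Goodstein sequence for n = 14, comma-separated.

base 2: 14 = 2^(2 + 1) + 2^2 + 2; at 3: 3^(3 + 1) + 3^3 + 3 = 111; next = 110
base 3: 110 = 3^(3 + 1) + 3^3 + 2; at 4: 4^(4 + 1) + 4^4 + 2 = 1282; next = 1281
base 4: 1281 = 4^(4 + 1) + 4^4 + 1; at 5: 5^(5 + 1) + 5^5 + 1 = 18751; next = 18750
base 5: 18750 = 5^(5 + 1) + 5^5; at 6: 6^(6 + 1) + 6^6 = 326592; next = 326591
base 6: 326591 = 6^(6 + 1) + 5·6^5 + 5·6^4 + 5·6^3 + 5·6^2 + 5·6 + 5; at 7: 7^(7 + 1) + 5·7^5 + 5·7^4 + 5·7^3 + 5·7^2 + 5·7 + 5 = 5862841; next = 5862840
base 7: 5862840 = 7^(7 + 1) + 5·7^5 + 5·7^4 + 5·7^3 + 5·7^2 + 5·7 + 4; at 8: 8^(8 + 1) + 5·8^5 + 5·8^4 + 5·8^3 + 5·8^2 + 5·8 + 4 = 134404972; next = 134404971
base 8: 134404971 = 8^(8 + 1) + 5·8^5 + 5·8^4 + 5·8^3 + 5·8^2 + 5·8 + 3; at 9: 9^(9 + 1) + 5·9^5 + 5·9^4 + 5·9^3 + 5·9^2 + 5·9 + 3 = 3487116549; next = 3487116548
base 9: 3487116548 = 9^(9 + 1) + 5·9^5 + 5·9^4 + 5·9^3 + 5·9^2 + 5·9 + 2; at 10: 10^(10 + 1) + 5·10^5 + 5·10^4 + 5·10^3 + 5·10^2 + 5·10 + 2 = 100000555552; next = 100000555551
base 10: 100000555551 = 10^(10 + 1) + 5·10^5 + 5·10^4 + 5·10^3 + 5·10^2 + 5·10 + 1; at 11: 11^(11 + 1) + 5·11^5 + 5·11^4 + 5·11^3 + 5·11^2 + 5·11 + 1 = 3138429262497; next = 3138429262496

14, 110, 1281, 18750, 326591, 5862840, 134404971, 3487116548, 100000555551, 3138429262496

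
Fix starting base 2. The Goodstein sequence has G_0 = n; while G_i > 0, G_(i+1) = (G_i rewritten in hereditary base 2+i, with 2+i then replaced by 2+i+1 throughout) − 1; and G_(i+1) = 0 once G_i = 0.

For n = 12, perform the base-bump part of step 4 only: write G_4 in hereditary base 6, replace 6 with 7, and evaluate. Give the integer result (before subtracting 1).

G_0 = 12. HB_2(12) = 2^(2 + 1) + 2^2. Bump = 108. G_1 = 107.
G_1 = 107. HB_3(107) = 3^(3 + 1) + 2·3^2 + 2·3 + 2. Bump = 1066. G_2 = 1065.
G_2 = 1065. HB_4(1065) = 4^(4 + 1) + 2·4^2 + 2·4 + 1. Bump = 15686. G_3 = 15685.
G_3 = 15685. HB_5(15685) = 5^(5 + 1) + 2·5^2 + 2·5. Bump = 280020. G_4 = 280019.
G_4 = 280019. HB_6(280019) = 6^(6 + 1) + 2·6^2 + 6 + 5. Bump = 5764911. G_5 = 5764910.

5764911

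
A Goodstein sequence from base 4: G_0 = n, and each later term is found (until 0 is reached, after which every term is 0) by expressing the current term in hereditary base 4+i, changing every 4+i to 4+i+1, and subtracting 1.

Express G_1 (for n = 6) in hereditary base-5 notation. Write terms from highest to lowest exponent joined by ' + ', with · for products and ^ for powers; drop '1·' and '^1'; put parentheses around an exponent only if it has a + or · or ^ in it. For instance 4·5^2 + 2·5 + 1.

6 —HB4→ 4 + 2 —bump→ 5 + 2 = 7 —(−1)→ 6
6 —HB5→ 5 + 1 —bump→ 6 + 1 = 7 —(−1)→ 6

5 + 1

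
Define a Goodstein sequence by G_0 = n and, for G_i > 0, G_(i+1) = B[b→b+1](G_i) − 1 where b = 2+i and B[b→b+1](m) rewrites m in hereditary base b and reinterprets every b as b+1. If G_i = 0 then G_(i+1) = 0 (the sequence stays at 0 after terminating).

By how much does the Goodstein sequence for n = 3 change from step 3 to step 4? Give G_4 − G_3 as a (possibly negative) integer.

(0) 3|_2 = 2 + 1 ↦ 3 + 1|_3 = 4 ⇒ 3
(1) 3|_3 = 3 ↦ 4|_4 = 4 ⇒ 3
(2) 3|_4 = 3 ↦ 3|_5 = 3 ⇒ 2
(3) 2|_5 = 2 ↦ 2|_6 = 2 ⇒ 1

-1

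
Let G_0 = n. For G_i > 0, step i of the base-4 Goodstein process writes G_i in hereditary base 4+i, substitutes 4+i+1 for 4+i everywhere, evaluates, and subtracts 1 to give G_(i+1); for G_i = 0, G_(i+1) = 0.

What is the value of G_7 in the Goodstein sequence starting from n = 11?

(0) 11|_4 = 2·4 + 3 ↦ 2·5 + 3|_5 = 13 ⇒ 12
(1) 12|_5 = 2·5 + 2 ↦ 2·6 + 2|_6 = 14 ⇒ 13
(2) 13|_6 = 2·6 + 1 ↦ 2·7 + 1|_7 = 15 ⇒ 14
(3) 14|_7 = 2·7 ↦ 2·8|_8 = 16 ⇒ 15
(4) 15|_8 = 8 + 7 ↦ 9 + 7|_9 = 16 ⇒ 15
(5) 15|_9 = 9 + 6 ↦ 10 + 6|_10 = 16 ⇒ 15
(6) 15|_10 = 10 + 5 ↦ 11 + 5|_11 = 16 ⇒ 15
(7) 15|_11 = 11 + 4 ↦ 12 + 4|_12 = 16 ⇒ 15

15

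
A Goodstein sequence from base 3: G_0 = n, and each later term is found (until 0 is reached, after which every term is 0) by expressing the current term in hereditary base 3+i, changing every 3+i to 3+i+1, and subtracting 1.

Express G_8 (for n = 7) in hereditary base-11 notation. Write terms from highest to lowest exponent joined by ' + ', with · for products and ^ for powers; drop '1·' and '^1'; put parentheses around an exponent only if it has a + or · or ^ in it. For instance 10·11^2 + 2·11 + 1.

8

base 3: 7 = 2·3 + 1; at 4: 2·4 + 1 = 9; next = 8
base 4: 8 = 2·4; at 5: 2·5 = 10; next = 9
base 5: 9 = 5 + 4; at 6: 6 + 4 = 10; next = 9
base 6: 9 = 6 + 3; at 7: 7 + 3 = 10; next = 9
base 7: 9 = 7 + 2; at 8: 8 + 2 = 10; next = 9
base 8: 9 = 8 + 1; at 9: 9 + 1 = 10; next = 9
base 9: 9 = 9; at 10: 10 = 10; next = 9
base 10: 9 = 9; at 11: 9 = 9; next = 8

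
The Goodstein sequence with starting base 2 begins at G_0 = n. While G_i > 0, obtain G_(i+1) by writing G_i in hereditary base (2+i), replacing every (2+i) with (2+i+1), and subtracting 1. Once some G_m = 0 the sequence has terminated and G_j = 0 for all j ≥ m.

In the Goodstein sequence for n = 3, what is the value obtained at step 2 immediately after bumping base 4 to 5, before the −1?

[0] 3 ≡ 2 + 1 (base 2). Lift 3: 4. −1: 3.
[1] 3 ≡ 3 (base 3). Lift 4: 4. −1: 3.
[2] 3 ≡ 3 (base 4). Lift 5: 3. −1: 2.

3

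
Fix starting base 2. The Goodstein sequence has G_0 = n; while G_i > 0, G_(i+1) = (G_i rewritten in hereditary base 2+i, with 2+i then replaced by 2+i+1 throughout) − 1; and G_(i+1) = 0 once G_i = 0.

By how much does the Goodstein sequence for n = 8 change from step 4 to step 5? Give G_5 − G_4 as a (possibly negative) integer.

1553800

G_0=8  [base 2] 2^(2 + 1)  →[2↦3]→  3^(3 + 1) = 81  −1 ⇒ G_1=80
G_1=80  [base 3] 2·3^3 + 2·3^2 + 2·3 + 2  →[3↦4]→  2·4^4 + 2·4^2 + 2·4 + 2 = 554  −1 ⇒ G_2=553
G_2=553  [base 4] 2·4^4 + 2·4^2 + 2·4 + 1  →[4↦5]→  2·5^5 + 2·5^2 + 2·5 + 1 = 6311  −1 ⇒ G_3=6310
G_3=6310  [base 5] 2·5^5 + 2·5^2 + 2·5  →[5↦6]→  2·6^6 + 2·6^2 + 2·6 = 93396  −1 ⇒ G_4=93395
G_4=93395  [base 6] 2·6^6 + 2·6^2 + 6 + 5  →[6↦7]→  2·7^7 + 2·7^2 + 7 + 5 = 1647196  −1 ⇒ G_5=1647195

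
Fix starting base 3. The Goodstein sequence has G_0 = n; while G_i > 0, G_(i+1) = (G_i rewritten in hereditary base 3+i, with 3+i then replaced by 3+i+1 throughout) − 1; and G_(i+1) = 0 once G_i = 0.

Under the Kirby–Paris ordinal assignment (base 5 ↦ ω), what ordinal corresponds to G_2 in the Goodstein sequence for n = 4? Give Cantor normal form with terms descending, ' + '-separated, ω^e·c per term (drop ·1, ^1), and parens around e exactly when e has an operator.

step 0: 4 = 3 + 1; sub 4 for 3: 4 + 1; = 5; G_1 = 5−1 = 4
step 1: 4 = 4; sub 5 for 4: 5; = 5; G_2 = 5−1 = 4
step 2: 4 = 4; sub 6 for 5: 4; = 4; G_3 = 4−1 = 3

4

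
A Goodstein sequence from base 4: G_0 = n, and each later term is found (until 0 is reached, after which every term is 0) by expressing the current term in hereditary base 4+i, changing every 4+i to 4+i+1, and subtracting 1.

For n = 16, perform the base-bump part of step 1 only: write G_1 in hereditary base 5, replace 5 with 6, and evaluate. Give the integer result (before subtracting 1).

[0] 16 ≡ 4^2 (base 4). Lift 5: 25. −1: 24.
[1] 24 ≡ 4·5 + 4 (base 5). Lift 6: 28. −1: 27.

28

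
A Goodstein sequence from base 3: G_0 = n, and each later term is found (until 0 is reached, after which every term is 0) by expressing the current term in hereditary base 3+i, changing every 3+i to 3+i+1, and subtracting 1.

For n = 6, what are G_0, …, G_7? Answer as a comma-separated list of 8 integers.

6, 7, 7, 7, 7, 7, 6, 5

6 —HB3→ 2·3 —bump→ 2·4 = 8 —(−1)→ 7
7 —HB4→ 4 + 3 —bump→ 5 + 3 = 8 —(−1)→ 7
7 —HB5→ 5 + 2 —bump→ 6 + 2 = 8 —(−1)→ 7
7 —HB6→ 6 + 1 —bump→ 7 + 1 = 8 —(−1)→ 7
7 —HB7→ 7 —bump→ 8 = 8 —(−1)→ 7
7 —HB8→ 7 —bump→ 7 = 7 —(−1)→ 6
6 —HB9→ 6 —bump→ 6 = 6 —(−1)→ 5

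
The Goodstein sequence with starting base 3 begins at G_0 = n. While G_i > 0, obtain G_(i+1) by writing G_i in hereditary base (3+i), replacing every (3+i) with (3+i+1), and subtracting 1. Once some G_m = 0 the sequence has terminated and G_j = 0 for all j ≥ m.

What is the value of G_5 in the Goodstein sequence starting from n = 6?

G_0 = 6. HB_3(6) = 2·3. Bump = 8. G_1 = 7.
G_1 = 7. HB_4(7) = 4 + 3. Bump = 8. G_2 = 7.
G_2 = 7. HB_5(7) = 5 + 2. Bump = 8. G_3 = 7.
G_3 = 7. HB_6(7) = 6 + 1. Bump = 8. G_4 = 7.
G_4 = 7. HB_7(7) = 7. Bump = 8. G_5 = 7.
G_5 = 7. HB_8(7) = 7. Bump = 7. G_6 = 6.

7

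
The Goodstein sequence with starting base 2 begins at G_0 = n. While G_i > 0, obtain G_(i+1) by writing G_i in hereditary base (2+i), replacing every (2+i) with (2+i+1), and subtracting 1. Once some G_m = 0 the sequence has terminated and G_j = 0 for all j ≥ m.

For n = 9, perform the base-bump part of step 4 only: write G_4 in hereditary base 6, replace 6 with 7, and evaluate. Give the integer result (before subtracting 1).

9 —HB2→ 2^(2 + 1) + 1 —bump→ 3^(3 + 1) + 1 = 82 —(−1)→ 81
81 —HB3→ 3^(3 + 1) —bump→ 4^(4 + 1) = 1024 —(−1)→ 1023
1023 —HB4→ 3·4^4 + 3·4^3 + 3·4^2 + 3·4 + 3 —bump→ 3·5^5 + 3·5^3 + 3·5^2 + 3·5 + 3 = 9843 —(−1)→ 9842
9842 —HB5→ 3·5^5 + 3·5^3 + 3·5^2 + 3·5 + 2 —bump→ 3·6^6 + 3·6^3 + 3·6^2 + 3·6 + 2 = 140744 —(−1)→ 140743
140743 —HB6→ 3·6^6 + 3·6^3 + 3·6^2 + 3·6 + 1 —bump→ 3·7^7 + 3·7^3 + 3·7^2 + 3·7 + 1 = 2471827 —(−1)→ 2471826

2471827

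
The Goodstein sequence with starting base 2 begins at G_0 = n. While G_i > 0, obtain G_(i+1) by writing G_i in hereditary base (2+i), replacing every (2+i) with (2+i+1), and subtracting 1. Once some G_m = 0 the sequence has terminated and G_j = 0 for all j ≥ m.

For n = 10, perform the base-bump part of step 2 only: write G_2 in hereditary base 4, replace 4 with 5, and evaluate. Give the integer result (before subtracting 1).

15626

[0] 10 ≡ 2^(2 + 1) + 2 (base 2). Lift 3: 84. −1: 83.
[1] 83 ≡ 3^(3 + 1) + 2 (base 3). Lift 4: 1026. −1: 1025.
[2] 1025 ≡ 4^(4 + 1) + 1 (base 4). Lift 5: 15626. −1: 15625.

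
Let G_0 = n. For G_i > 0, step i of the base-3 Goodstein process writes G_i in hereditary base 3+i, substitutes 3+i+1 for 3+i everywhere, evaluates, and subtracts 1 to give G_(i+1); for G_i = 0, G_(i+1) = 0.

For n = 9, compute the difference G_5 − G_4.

2

i=0: 9 = 3^2 (b=3); 3→4: 4^2 = 16; 16−1 = 15
i=1: 15 = 3·4 + 3 (b=4); 4→5: 3·5 + 3 = 18; 18−1 = 17
i=2: 17 = 3·5 + 2 (b=5); 5→6: 3·6 + 2 = 20; 20−1 = 19
i=3: 19 = 3·6 + 1 (b=6); 6→7: 3·7 + 1 = 22; 22−1 = 21
i=4: 21 = 3·7 (b=7); 7→8: 3·8 = 24; 24−1 = 23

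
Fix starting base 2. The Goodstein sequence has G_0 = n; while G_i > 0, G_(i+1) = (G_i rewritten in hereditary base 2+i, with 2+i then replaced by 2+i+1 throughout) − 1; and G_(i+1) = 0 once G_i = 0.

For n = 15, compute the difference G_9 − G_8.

3038500650159

(0) 15|_2 = 2^(2 + 1) + 2^2 + 2 + 1 ↦ 3^(3 + 1) + 3^3 + 3 + 1|_3 = 112 ⇒ 111
(1) 111|_3 = 3^(3 + 1) + 3^3 + 3 ↦ 4^(4 + 1) + 4^4 + 4|_4 = 1284 ⇒ 1283
(2) 1283|_4 = 4^(4 + 1) + 4^4 + 3 ↦ 5^(5 + 1) + 5^5 + 3|_5 = 18753 ⇒ 18752
(3) 18752|_5 = 5^(5 + 1) + 5^5 + 2 ↦ 6^(6 + 1) + 6^6 + 2|_6 = 326594 ⇒ 326593
(4) 326593|_6 = 6^(6 + 1) + 6^6 + 1 ↦ 7^(7 + 1) + 7^7 + 1|_7 = 6588345 ⇒ 6588344
(5) 6588344|_7 = 7^(7 + 1) + 7^7 ↦ 8^(8 + 1) + 8^8|_8 = 150994944 ⇒ 150994943
(6) 150994943|_8 = 8^(8 + 1) + 7·8^7 + 7·8^6 + 7·8^5 + 7·8^4 + 7·8^3 + 7·8^2 + 7·8 + 7 ↦ 9^(9 + 1) + 7·9^7 + 7·9^6 + 7·9^5 + 7·9^4 + 7·9^3 + 7·9^2 + 7·9 + 7|_9 = 3524450281 ⇒ 3524450280
(7) 3524450280|_9 = 9^(9 + 1) + 7·9^7 + 7·9^6 + 7·9^5 + 7·9^4 + 7·9^3 + 7·9^2 + 7·9 + 6 ↦ 10^(10 + 1) + 7·10^7 + 7·10^6 + 7·10^5 + 7·10^4 + 7·10^3 + 7·10^2 + 7·10 + 6|_10 = 100077777776 ⇒ 100077777775
(8) 100077777775|_10 = 10^(10 + 1) + 7·10^7 + 7·10^6 + 7·10^5 + 7·10^4 + 7·10^3 + 7·10^2 + 7·10 + 5 ↦ 11^(11 + 1) + 7·11^7 + 7·11^6 + 7·11^5 + 7·11^4 + 7·11^3 + 7·11^2 + 7·11 + 5|_11 = 3138578427935 ⇒ 3138578427934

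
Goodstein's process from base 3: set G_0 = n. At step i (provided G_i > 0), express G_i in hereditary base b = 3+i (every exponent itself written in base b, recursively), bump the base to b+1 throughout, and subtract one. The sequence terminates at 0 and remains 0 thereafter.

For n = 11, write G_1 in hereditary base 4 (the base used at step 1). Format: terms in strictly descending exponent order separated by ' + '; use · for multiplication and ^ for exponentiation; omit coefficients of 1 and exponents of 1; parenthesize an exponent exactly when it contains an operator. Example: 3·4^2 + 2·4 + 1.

4^2 + 1

G_0=11  [base 3] 3^2 + 2  →[3↦4]→  4^2 + 2 = 18  −1 ⇒ G_1=17
G_1=17  [base 4] 4^2 + 1  →[4↦5]→  5^2 + 1 = 26  −1 ⇒ G_2=25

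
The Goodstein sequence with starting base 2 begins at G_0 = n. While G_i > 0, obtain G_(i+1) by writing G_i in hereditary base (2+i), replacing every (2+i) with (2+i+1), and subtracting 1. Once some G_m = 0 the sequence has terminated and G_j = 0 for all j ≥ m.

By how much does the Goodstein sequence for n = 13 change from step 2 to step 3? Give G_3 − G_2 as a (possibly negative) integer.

14813

i=0: 13 = 2^(2 + 1) + 2^2 + 1 (b=2); 2→3: 3^(3 + 1) + 3^3 + 1 = 109; 109−1 = 108
i=1: 108 = 3^(3 + 1) + 3^3 (b=3); 3→4: 4^(4 + 1) + 4^4 = 1280; 1280−1 = 1279
i=2: 1279 = 4^(4 + 1) + 3·4^3 + 3·4^2 + 3·4 + 3 (b=4); 4→5: 5^(5 + 1) + 3·5^3 + 3·5^2 + 3·5 + 3 = 16093; 16093−1 = 16092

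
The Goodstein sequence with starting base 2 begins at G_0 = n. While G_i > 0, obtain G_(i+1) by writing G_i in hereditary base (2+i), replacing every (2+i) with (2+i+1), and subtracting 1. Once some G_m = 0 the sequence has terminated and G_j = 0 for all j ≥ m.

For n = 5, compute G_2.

G_0 = 5. HB_2(5) = 2^2 + 1. Bump = 28. G_1 = 27.
G_1 = 27. HB_3(27) = 3^3. Bump = 256. G_2 = 255.
G_2 = 255. HB_4(255) = 3·4^3 + 3·4^2 + 3·4 + 3. Bump = 468. G_3 = 467.

255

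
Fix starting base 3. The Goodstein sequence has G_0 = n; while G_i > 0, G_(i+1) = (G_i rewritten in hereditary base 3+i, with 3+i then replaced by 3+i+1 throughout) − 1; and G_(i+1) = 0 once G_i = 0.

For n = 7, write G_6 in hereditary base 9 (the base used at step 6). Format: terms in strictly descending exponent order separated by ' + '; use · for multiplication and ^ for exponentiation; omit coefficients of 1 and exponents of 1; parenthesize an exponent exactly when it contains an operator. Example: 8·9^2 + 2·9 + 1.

9

step 0: 7 = 2·3 + 1; sub 4 for 3: 2·4 + 1; = 9; G_1 = 9−1 = 8
step 1: 8 = 2·4; sub 5 for 4: 2·5; = 10; G_2 = 10−1 = 9
step 2: 9 = 5 + 4; sub 6 for 5: 6 + 4; = 10; G_3 = 10−1 = 9
step 3: 9 = 6 + 3; sub 7 for 6: 7 + 3; = 10; G_4 = 10−1 = 9
step 4: 9 = 7 + 2; sub 8 for 7: 8 + 2; = 10; G_5 = 10−1 = 9
step 5: 9 = 8 + 1; sub 9 for 8: 9 + 1; = 10; G_6 = 10−1 = 9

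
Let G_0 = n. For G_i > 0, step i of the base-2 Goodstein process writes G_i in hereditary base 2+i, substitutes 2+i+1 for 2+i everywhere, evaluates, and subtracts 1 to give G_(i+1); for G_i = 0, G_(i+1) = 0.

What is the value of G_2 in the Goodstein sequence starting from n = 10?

i=0: 10 = 2^(2 + 1) + 2 (b=2); 2→3: 3^(3 + 1) + 3 = 84; 84−1 = 83
i=1: 83 = 3^(3 + 1) + 2 (b=3); 3→4: 4^(4 + 1) + 2 = 1026; 1026−1 = 1025
i=2: 1025 = 4^(4 + 1) + 1 (b=4); 4→5: 5^(5 + 1) + 1 = 15626; 15626−1 = 15625

1025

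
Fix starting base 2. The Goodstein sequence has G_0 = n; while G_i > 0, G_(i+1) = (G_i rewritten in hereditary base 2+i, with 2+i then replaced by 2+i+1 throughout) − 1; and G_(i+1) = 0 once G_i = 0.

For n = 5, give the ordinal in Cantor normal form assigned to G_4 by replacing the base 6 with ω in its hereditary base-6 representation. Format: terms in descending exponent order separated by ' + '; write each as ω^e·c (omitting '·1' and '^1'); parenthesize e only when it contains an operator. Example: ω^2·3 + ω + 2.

G_0=5  [base 2] 2^2 + 1  →[2↦3]→  3^3 + 1 = 28  −1 ⇒ G_1=27
G_1=27  [base 3] 3^3  →[3↦4]→  4^4 = 256  −1 ⇒ G_2=255
G_2=255  [base 4] 3·4^3 + 3·4^2 + 3·4 + 3  →[4↦5]→  3·5^3 + 3·5^2 + 3·5 + 3 = 468  −1 ⇒ G_3=467
G_3=467  [base 5] 3·5^3 + 3·5^2 + 3·5 + 2  →[5↦6]→  3·6^3 + 3·6^2 + 3·6 + 2 = 776  −1 ⇒ G_4=775
G_4=775  [base 6] 3·6^3 + 3·6^2 + 3·6 + 1  →[6↦7]→  3·7^3 + 3·7^2 + 3·7 + 1 = 1198  −1 ⇒ G_5=1197

ω^3·3 + ω^2·3 + ω·3 + 1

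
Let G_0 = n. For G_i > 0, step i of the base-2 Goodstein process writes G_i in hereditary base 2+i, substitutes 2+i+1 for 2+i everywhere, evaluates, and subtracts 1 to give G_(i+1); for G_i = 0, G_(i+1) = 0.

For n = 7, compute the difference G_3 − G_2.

[0] 7 ≡ 2^2 + 2 + 1 (base 2). Lift 3: 31. −1: 30.
[1] 30 ≡ 3^3 + 3 (base 3). Lift 4: 260. −1: 259.
[2] 259 ≡ 4^4 + 3 (base 4). Lift 5: 3128. −1: 3127.

2868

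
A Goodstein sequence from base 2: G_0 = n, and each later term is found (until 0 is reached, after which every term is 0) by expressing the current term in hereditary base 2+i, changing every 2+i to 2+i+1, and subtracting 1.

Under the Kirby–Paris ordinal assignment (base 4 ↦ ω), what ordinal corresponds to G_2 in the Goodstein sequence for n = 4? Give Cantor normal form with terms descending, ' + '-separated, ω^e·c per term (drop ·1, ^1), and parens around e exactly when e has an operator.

ω^2·2 + ω·2 + 1

G_0 = 4. HB_2(4) = 2^2. Bump = 27. G_1 = 26.
G_1 = 26. HB_3(26) = 2·3^2 + 2·3 + 2. Bump = 42. G_2 = 41.
G_2 = 41. HB_4(41) = 2·4^2 + 2·4 + 1. Bump = 61. G_3 = 60.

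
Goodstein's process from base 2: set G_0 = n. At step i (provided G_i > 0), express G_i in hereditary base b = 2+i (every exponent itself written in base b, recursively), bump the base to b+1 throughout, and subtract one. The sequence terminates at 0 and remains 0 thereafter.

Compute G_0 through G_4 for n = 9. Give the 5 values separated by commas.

step 0: 9 = 2^(2 + 1) + 1; sub 3 for 2: 3^(3 + 1) + 1; = 82; G_1 = 82−1 = 81
step 1: 81 = 3^(3 + 1); sub 4 for 3: 4^(4 + 1); = 1024; G_2 = 1024−1 = 1023
step 2: 1023 = 3·4^4 + 3·4^3 + 3·4^2 + 3·4 + 3; sub 5 for 4: 3·5^5 + 3·5^3 + 3·5^2 + 3·5 + 3; = 9843; G_3 = 9843−1 = 9842
step 3: 9842 = 3·5^5 + 3·5^3 + 3·5^2 + 3·5 + 2; sub 6 for 5: 3·6^6 + 3·6^3 + 3·6^2 + 3·6 + 2; = 140744; G_4 = 140744−1 = 140743

9, 81, 1023, 9842, 140743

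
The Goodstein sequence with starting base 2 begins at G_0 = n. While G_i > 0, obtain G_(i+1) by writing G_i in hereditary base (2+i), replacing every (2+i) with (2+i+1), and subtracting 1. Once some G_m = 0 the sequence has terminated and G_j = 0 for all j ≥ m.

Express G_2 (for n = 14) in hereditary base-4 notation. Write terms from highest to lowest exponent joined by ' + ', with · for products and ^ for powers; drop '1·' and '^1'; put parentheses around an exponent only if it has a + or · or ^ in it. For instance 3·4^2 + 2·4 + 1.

4^(4 + 1) + 4^4 + 1

14 —HB2→ 2^(2 + 1) + 2^2 + 2 —bump→ 3^(3 + 1) + 3^3 + 3 = 111 —(−1)→ 110
110 —HB3→ 3^(3 + 1) + 3^3 + 2 —bump→ 4^(4 + 1) + 4^4 + 2 = 1282 —(−1)→ 1281
1281 —HB4→ 4^(4 + 1) + 4^4 + 1 —bump→ 5^(5 + 1) + 5^5 + 1 = 18751 —(−1)→ 18750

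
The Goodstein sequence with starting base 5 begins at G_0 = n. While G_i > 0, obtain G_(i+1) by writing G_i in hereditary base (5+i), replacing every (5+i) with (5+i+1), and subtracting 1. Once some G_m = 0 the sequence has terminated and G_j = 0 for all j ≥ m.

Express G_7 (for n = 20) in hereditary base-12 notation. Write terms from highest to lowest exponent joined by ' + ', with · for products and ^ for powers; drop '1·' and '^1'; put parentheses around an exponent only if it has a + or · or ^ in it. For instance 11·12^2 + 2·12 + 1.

G_0=20  [base 5] 4·5  →[5↦6]→  4·6 = 24  −1 ⇒ G_1=23
G_1=23  [base 6] 3·6 + 5  →[6↦7]→  3·7 + 5 = 26  −1 ⇒ G_2=25
G_2=25  [base 7] 3·7 + 4  →[7↦8]→  3·8 + 4 = 28  −1 ⇒ G_3=27
G_3=27  [base 8] 3·8 + 3  →[8↦9]→  3·9 + 3 = 30  −1 ⇒ G_4=29
G_4=29  [base 9] 3·9 + 2  →[9↦10]→  3·10 + 2 = 32  −1 ⇒ G_5=31
G_5=31  [base 10] 3·10 + 1  →[10↦11]→  3·11 + 1 = 34  −1 ⇒ G_6=33
G_6=33  [base 11] 3·11  →[11↦12]→  3·12 = 36  −1 ⇒ G_7=35
G_7=35  [base 12] 2·12 + 11  →[12↦13]→  2·13 + 11 = 37  −1 ⇒ G_8=36

2·12 + 11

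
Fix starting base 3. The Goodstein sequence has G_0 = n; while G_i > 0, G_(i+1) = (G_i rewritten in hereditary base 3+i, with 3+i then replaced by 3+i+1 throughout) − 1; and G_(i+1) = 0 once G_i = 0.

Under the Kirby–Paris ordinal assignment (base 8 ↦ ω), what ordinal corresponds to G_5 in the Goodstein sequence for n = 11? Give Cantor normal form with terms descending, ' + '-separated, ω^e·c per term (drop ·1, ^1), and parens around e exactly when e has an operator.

step 0: 11 = 3^2 + 2; sub 4 for 3: 4^2 + 2; = 18; G_1 = 18−1 = 17
step 1: 17 = 4^2 + 1; sub 5 for 4: 5^2 + 1; = 26; G_2 = 26−1 = 25
step 2: 25 = 5^2; sub 6 for 5: 6^2; = 36; G_3 = 36−1 = 35
step 3: 35 = 5·6 + 5; sub 7 for 6: 5·7 + 5; = 40; G_4 = 40−1 = 39
step 4: 39 = 5·7 + 4; sub 8 for 7: 5·8 + 4; = 44; G_5 = 44−1 = 43

ω·5 + 3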